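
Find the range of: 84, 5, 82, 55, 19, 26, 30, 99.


Max = 99, Min = 5
Range = 99 - 5 = 94

Range = 94


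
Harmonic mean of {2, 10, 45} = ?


Sum of reciprocals = 1/2 + 1/10 + 1/45 = 0.622222
HM = 3/0.622222 = 4.8214

HM = 4.8214


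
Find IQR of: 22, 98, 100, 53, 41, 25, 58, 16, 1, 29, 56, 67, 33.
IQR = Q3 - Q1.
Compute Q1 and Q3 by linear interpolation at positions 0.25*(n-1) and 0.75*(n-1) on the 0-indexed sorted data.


Sorted: 1, 16, 22, 25, 29, 33, 41, 53, 56, 58, 67, 98, 100
Q1 (25th %ile) = 25.0000
Q3 (75th %ile) = 58.0000
IQR = 58.0000 - 25.0000 = 33.0000

IQR = 33.0000


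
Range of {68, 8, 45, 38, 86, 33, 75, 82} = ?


Max = 86, Min = 8
Range = 86 - 8 = 78

Range = 78


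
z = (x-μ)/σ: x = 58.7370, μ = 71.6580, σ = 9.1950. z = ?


z = (58.7370 - 71.6580)/9.1950
= -12.9210/9.1950
= -1.4052

z = -1.4052


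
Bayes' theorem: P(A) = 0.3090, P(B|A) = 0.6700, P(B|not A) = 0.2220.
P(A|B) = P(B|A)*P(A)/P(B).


P(B) = P(B|A)*P(A) + P(B|A')*P(A')
= 0.6700*0.3090 + 0.2220*0.6910
= 0.207030 + 0.153402 = 0.360432
P(A|B) = 0.207030/0.360432 = 0.5744

P(A|B) = 0.5744


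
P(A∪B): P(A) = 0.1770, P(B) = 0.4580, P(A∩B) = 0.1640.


P(A∪B) = 0.1770 + 0.4580 - 0.1640
= 0.6350 - 0.1640
= 0.4710

P(A∪B) = 0.4710


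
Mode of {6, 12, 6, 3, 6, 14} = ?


Frequencies: 3:1, 6:3, 12:1, 14:1
Max frequency = 3
Mode = 6

Mode = 6


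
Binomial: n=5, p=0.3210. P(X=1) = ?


C(5,1) = 5
p^1 = 0.321000
(1-p)^4 = 0.212559
P = 5 * 0.321000 * 0.212559 = 0.3412

P(X=1) = 0.3412


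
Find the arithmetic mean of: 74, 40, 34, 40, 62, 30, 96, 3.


Sum = 74 + 40 + 34 + 40 + 62 + 30 + 96 + 3 = 379
n = 8
Mean = 379/8 = 47.3750

Mean = 47.3750


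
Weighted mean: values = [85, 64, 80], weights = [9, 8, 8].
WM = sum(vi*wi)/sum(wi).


Numerator = 85*9 + 64*8 + 80*8 = 1917
Denominator = 9 + 8 + 8 = 25
WM = 1917/25 = 76.6800

WM = 76.6800


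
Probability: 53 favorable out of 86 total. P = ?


P = 53/86 = 0.6163

P = 0.6163


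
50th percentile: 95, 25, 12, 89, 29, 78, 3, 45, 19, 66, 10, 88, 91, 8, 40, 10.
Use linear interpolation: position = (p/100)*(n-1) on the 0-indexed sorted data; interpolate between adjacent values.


Sorted: 3, 8, 10, 10, 12, 19, 25, 29, 40, 45, 66, 78, 88, 89, 91, 95
n = 16
Index = 50/100 * 15 = 7.5000
Lower = data[7] = 29, Upper = data[8] = 40
P50 = 29 + 0.5000*(11) = 34.5000

P50 = 34.5000


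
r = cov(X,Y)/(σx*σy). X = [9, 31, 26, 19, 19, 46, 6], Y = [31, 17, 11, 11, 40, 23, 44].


Mean X = 22.2857, Mean Y = 25.2857
SD X = 12.623270, SD Y = 12.429392
Cov = -80.224490
r = -80.224490/(12.623270*12.429392) = -0.5113

r = -0.5113


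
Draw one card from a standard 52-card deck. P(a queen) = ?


4 queens in 52 cards
P = 4/52 = 0.0769

P = 0.0769


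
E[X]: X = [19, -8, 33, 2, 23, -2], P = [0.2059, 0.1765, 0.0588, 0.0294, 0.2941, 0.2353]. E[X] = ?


E[X] = 19*0.2059 - 8*0.1765 + 33*0.0588 + 2*0.0294 + 23*0.2941 - 2*0.2353
= 3.9121 - 1.4120 + 1.9404 + 0.0588 + 6.7643 - 0.4706
= 10.7930

E[X] = 10.7930


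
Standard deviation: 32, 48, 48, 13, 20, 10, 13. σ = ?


Mean = 26.2857
Variance = 233.3469
SD = sqrt(233.3469) = 15.2757

SD = 15.2757


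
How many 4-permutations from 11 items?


P(11,4) = 11!/7!
= 39916800/5040
= 7920

P(11,4) = 7920


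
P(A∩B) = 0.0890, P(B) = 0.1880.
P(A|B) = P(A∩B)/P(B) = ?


P(A|B) = 0.0890/0.1880 = 0.4734

P(A|B) = 0.4734


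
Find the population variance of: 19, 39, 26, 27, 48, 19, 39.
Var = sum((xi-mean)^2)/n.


Mean = 31.0000
Squared deviations: 144.0000, 64.0000, 25.0000, 16.0000, 289.0000, 144.0000, 64.0000
Sum = 746.0000
Variance = 746.0000/7 = 106.5714

Variance = 106.5714


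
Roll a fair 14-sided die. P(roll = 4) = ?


Favorable outcomes (roll = 4): 1
Total outcomes = 14
P = 1/14 = 0.0714

P = 0.0714


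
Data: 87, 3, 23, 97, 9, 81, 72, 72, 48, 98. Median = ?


Sorted: 3, 9, 23, 48, 72, 72, 81, 87, 97, 98
n = 10 (even)
Middle values: 72 and 72
Median = (72+72)/2 = 72.0000

Median = 72.0000


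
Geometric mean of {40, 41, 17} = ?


Product = 40 × 41 × 17 = 27880
GM = 27880^(1/3) = 30.3224

GM = 30.3224


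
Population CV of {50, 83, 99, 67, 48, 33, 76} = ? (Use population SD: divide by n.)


Mean = 65.1429
SD = 21.1891
CV = (21.1891/65.1429)*100 = 32.5272%

CV = 32.5272%


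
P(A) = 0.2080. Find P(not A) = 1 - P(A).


P(not A) = 1 - 0.2080 = 0.7920

P(not A) = 0.7920


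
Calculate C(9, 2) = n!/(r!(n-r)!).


C(9,2) = 9!/(2! × 7!)
= 362880/(2 × 5040)
= 36

C(9,2) = 36


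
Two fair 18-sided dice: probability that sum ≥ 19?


Total outcomes = 18×18 = 324
Favorable (sum ≥ 19): 171
P = 171/324 = 0.5278

P = 0.5278


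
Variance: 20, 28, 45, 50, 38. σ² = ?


Mean = 36.2000
Squared deviations: 262.4400, 67.2400, 77.4400, 190.4400, 3.2400
Sum = 600.8000
Variance = 600.8000/5 = 120.1600

Variance = 120.1600


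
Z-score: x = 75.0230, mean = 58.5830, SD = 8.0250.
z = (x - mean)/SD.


z = (75.0230 - 58.5830)/8.0250
= 16.4400/8.0250
= 2.0486

z = 2.0486


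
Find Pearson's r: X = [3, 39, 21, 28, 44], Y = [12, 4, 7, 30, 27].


Mean X = 27.0000, Mean Y = 16.0000
SD X = 14.463748, SD Y = 10.564090
Cov = 41.400000
r = 41.400000/(14.463748*10.564090) = 0.2709

r = 0.2709


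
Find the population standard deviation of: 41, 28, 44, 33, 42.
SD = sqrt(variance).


Mean = 37.6000
Variance = 37.0400
SD = sqrt(37.0400) = 6.0860

SD = 6.0860


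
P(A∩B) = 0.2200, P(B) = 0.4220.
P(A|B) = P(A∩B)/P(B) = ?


P(A|B) = 0.2200/0.4220 = 0.5213

P(A|B) = 0.5213


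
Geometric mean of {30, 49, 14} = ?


Product = 30 × 49 × 14 = 20580
GM = 20580^(1/3) = 27.4041

GM = 27.4041


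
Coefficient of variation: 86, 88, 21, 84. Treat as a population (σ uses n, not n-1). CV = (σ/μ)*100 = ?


Mean = 69.7500
SD = 28.1813
CV = (28.1813/69.7500)*100 = 40.4033%

CV = 40.4033%


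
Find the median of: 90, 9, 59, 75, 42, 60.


Sorted: 9, 42, 59, 60, 75, 90
n = 6 (even)
Middle values: 59 and 60
Median = (59+60)/2 = 59.5000

Median = 59.5000


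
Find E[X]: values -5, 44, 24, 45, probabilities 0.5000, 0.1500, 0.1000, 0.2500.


E[X] = -5*0.5000 + 44*0.1500 + 24*0.1000 + 45*0.2500
= -2.5000 + 6.6000 + 2.4000 + 11.2500
= 17.7500

E[X] = 17.7500


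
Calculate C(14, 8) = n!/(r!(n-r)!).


C(14,8) = 14!/(8! × 6!)
= 87178291200/(40320 × 720)
= 3003

C(14,8) = 3003


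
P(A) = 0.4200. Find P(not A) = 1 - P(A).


P(not A) = 1 - 0.4200 = 0.5800

P(not A) = 0.5800


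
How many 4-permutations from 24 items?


P(24,4) = 24!/20!
= 620448401733239439360000/2432902008176640000
= 255024

P(24,4) = 255024


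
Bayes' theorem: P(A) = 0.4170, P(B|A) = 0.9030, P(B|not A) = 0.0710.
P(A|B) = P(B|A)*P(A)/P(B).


P(B) = P(B|A)*P(A) + P(B|A')*P(A')
= 0.9030*0.4170 + 0.0710*0.5830
= 0.376551 + 0.041393 = 0.417944
P(A|B) = 0.376551/0.417944 = 0.9010

P(A|B) = 0.9010


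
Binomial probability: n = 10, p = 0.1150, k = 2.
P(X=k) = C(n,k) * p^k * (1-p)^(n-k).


C(10,2) = 45
p^2 = 0.013225
(1-p)^8 = 0.376310
P = 45 * 0.013225 * 0.376310 = 0.2240

P(X=2) = 0.2240


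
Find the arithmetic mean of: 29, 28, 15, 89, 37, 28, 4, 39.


Sum = 29 + 28 + 15 + 89 + 37 + 28 + 4 + 39 = 269
n = 8
Mean = 269/8 = 33.6250

Mean = 33.6250


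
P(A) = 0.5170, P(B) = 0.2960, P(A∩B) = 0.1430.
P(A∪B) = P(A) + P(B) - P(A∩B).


P(A∪B) = 0.5170 + 0.2960 - 0.1430
= 0.8130 - 0.1430
= 0.6700

P(A∪B) = 0.6700


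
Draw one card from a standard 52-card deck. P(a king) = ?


4 kings in 52 cards
P = 4/52 = 0.0769

P = 0.0769


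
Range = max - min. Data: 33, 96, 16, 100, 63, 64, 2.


Max = 100, Min = 2
Range = 100 - 2 = 98

Range = 98


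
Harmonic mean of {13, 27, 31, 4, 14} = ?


Sum of reciprocals = 1/13 + 1/27 + 1/31 + 1/4 + 1/14 = 0.467647
HM = 5/0.467647 = 10.6918

HM = 10.6918


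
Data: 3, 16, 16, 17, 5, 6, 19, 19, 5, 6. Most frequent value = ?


Frequencies: 3:1, 5:2, 6:2, 16:2, 17:1, 19:2
Max frequency = 2
Mode = 5, 6, 16, 19

Mode = 5, 6, 16, 19


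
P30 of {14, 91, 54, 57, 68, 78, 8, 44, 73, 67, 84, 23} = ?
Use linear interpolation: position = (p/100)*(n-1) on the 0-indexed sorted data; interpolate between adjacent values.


Sorted: 8, 14, 23, 44, 54, 57, 67, 68, 73, 78, 84, 91
n = 12
Index = 30/100 * 11 = 3.3000
Lower = data[3] = 44, Upper = data[4] = 54
P30 = 44 + 0.3000*(10) = 47.0000

P30 = 47.0000


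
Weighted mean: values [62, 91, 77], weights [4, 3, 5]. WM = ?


Numerator = 62*4 + 91*3 + 77*5 = 906
Denominator = 4 + 3 + 5 = 12
WM = 906/12 = 75.5000

WM = 75.5000


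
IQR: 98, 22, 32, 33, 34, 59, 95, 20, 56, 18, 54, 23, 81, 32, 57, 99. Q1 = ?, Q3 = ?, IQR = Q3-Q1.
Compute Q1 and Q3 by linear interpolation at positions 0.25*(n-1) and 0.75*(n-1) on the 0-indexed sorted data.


Sorted: 18, 20, 22, 23, 32, 32, 33, 34, 54, 56, 57, 59, 81, 95, 98, 99
Q1 (25th %ile) = 29.7500
Q3 (75th %ile) = 64.5000
IQR = 64.5000 - 29.7500 = 34.7500

IQR = 34.7500


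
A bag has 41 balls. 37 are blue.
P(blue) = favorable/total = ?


P = 37/41 = 0.9024

P = 0.9024


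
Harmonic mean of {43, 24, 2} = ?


Sum of reciprocals = 1/43 + 1/24 + 1/2 = 0.564922
HM = 3/0.564922 = 5.3105

HM = 5.3105


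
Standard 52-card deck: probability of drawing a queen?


4 queens in 52 cards
P = 4/52 = 0.0769

P = 0.0769


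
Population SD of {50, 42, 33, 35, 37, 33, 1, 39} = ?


Mean = 33.7500
Variance = 180.6875
SD = sqrt(180.6875) = 13.4420

SD = 13.4420


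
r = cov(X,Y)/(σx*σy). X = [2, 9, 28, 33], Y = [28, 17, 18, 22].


Mean X = 18.0000, Mean Y = 21.2500
SD X = 12.864680, SD Y = 4.322904
Cov = -22.750000
r = -22.750000/(12.864680*4.322904) = -0.4091

r = -0.4091


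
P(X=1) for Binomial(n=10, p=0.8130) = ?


C(10,1) = 10
p^1 = 0.813000
(1-p)^9 = 2.796240e-07
P = 10 * 0.813000 * 2.796240e-07 = 2.2733e-06

P(X=1) = 2.2733e-06


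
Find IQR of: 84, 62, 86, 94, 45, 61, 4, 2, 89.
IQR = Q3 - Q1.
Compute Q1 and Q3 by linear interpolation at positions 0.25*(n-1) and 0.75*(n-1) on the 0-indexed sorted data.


Sorted: 2, 4, 45, 61, 62, 84, 86, 89, 94
Q1 (25th %ile) = 45.0000
Q3 (75th %ile) = 86.0000
IQR = 86.0000 - 45.0000 = 41.0000

IQR = 41.0000


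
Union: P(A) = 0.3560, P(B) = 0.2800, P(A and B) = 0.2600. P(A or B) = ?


P(A∪B) = 0.3560 + 0.2800 - 0.2600
= 0.6360 - 0.2600
= 0.3760

P(A∪B) = 0.3760


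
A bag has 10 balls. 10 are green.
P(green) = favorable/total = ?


P = 10/10 = 1.0000

P = 1.0000


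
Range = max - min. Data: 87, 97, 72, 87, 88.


Max = 97, Min = 72
Range = 97 - 72 = 25

Range = 25


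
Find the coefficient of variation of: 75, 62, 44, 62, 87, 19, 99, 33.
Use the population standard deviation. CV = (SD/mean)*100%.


Mean = 60.1250
SD = 25.3695
CV = (25.3695/60.1250)*100 = 42.1945%

CV = 42.1945%


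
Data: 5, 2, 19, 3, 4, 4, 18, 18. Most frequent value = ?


Frequencies: 2:1, 3:1, 4:2, 5:1, 18:2, 19:1
Max frequency = 2
Mode = 4, 18

Mode = 4, 18


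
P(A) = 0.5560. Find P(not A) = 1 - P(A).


P(not A) = 1 - 0.5560 = 0.4440

P(not A) = 0.4440


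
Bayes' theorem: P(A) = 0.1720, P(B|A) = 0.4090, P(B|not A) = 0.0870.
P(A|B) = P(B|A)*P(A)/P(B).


P(B) = P(B|A)*P(A) + P(B|A')*P(A')
= 0.4090*0.1720 + 0.0870*0.8280
= 0.070348 + 0.072036 = 0.142384
P(A|B) = 0.070348/0.142384 = 0.4941

P(A|B) = 0.4941


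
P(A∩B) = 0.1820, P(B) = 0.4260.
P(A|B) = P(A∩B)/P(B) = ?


P(A|B) = 0.1820/0.4260 = 0.4272

P(A|B) = 0.4272


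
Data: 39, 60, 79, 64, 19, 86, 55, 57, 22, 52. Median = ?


Sorted: 19, 22, 39, 52, 55, 57, 60, 64, 79, 86
n = 10 (even)
Middle values: 55 and 57
Median = (55+57)/2 = 56.0000

Median = 56.0000


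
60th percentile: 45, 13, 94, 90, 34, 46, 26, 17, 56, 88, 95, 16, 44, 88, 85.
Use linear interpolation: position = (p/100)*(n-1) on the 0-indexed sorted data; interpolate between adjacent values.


Sorted: 13, 16, 17, 26, 34, 44, 45, 46, 56, 85, 88, 88, 90, 94, 95
n = 15
Index = 60/100 * 14 = 8.4000
Lower = data[8] = 56, Upper = data[9] = 85
P60 = 56 + 0.4000*(29) = 67.6000

P60 = 67.6000


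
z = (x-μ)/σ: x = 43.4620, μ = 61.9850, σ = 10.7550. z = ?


z = (43.4620 - 61.9850)/10.7550
= -18.5230/10.7550
= -1.7223

z = -1.7223


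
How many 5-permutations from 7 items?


P(7,5) = 7!/2!
= 5040/2
= 2520

P(7,5) = 2520


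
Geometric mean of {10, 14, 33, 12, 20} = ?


Product = 10 × 14 × 33 × 12 × 20 = 1108800
GM = 1108800^(1/5) = 16.1797

GM = 16.1797


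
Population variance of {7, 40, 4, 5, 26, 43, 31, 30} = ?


Mean = 23.2500
Squared deviations: 264.0625, 280.5625, 370.5625, 333.0625, 7.5625, 390.0625, 60.0625, 45.5625
Sum = 1751.5000
Variance = 1751.5000/8 = 218.9375

Variance = 218.9375


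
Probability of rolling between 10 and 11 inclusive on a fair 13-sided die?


Favorable outcomes (10 ≤ roll ≤ 11): 2
Total outcomes = 13
P = 2/13 = 0.1538

P = 0.1538


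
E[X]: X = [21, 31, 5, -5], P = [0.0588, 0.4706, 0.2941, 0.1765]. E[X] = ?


E[X] = 21*0.0588 + 31*0.4706 + 5*0.2941 - 5*0.1765
= 1.2348 + 14.5886 + 1.4705 - 0.8825
= 16.4114

E[X] = 16.4114


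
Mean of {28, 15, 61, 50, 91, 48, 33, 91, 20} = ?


Sum = 28 + 15 + 61 + 50 + 91 + 48 + 33 + 91 + 20 = 437
n = 9
Mean = 437/9 = 48.5556

Mean = 48.5556


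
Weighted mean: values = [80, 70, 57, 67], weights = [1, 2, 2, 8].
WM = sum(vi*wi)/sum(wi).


Numerator = 80*1 + 70*2 + 57*2 + 67*8 = 870
Denominator = 1 + 2 + 2 + 8 = 13
WM = 870/13 = 66.9231

WM = 66.9231


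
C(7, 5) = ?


C(7,5) = 7!/(5! × 2!)
= 5040/(120 × 2)
= 21

C(7,5) = 21


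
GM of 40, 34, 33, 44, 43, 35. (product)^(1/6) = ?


Product = 40 × 34 × 33 × 44 × 43 × 35 = 2971953600
GM = 2971953600^(1/6) = 37.9176

GM = 37.9176


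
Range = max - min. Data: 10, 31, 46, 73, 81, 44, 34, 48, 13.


Max = 81, Min = 10
Range = 81 - 10 = 71

Range = 71


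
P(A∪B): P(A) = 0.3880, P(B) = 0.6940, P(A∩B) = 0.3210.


P(A∪B) = 0.3880 + 0.6940 - 0.3210
= 1.0820 - 0.3210
= 0.7610

P(A∪B) = 0.7610


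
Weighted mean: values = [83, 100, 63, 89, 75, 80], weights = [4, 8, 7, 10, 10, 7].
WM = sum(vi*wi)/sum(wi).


Numerator = 83*4 + 100*8 + 63*7 + 89*10 + 75*10 + 80*7 = 3773
Denominator = 4 + 8 + 7 + 10 + 10 + 7 = 46
WM = 3773/46 = 82.0217

WM = 82.0217


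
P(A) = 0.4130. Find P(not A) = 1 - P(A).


P(not A) = 1 - 0.4130 = 0.5870

P(not A) = 0.5870


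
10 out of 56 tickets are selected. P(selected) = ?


P = 10/56 = 0.1786

P = 0.1786


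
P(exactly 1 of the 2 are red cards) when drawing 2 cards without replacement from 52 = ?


Hypergeometric: P(X=1) = C(26,1)·C(26,1) / C(52,2)
= 26 × 26 / 1326
= 676/1326 = 0.5098

P = 0.5098


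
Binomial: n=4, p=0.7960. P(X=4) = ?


C(4,4) = 1
p^4 = 0.401469
(1-p)^0 = 1.000000
P = 1 * 0.401469 * 1.000000 = 0.4015

P(X=4) = 0.4015


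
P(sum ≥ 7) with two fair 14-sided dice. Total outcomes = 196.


Total outcomes = 14×14 = 196
Favorable (sum ≥ 7): 181
P = 181/196 = 0.9235

P = 0.9235


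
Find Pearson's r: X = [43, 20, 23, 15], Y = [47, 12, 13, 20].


Mean X = 25.2500, Mean Y = 23.0000
SD X = 10.638961, SD Y = 14.195070
Cov = 134.250000
r = 134.250000/(10.638961*14.195070) = 0.8890

r = 0.8890


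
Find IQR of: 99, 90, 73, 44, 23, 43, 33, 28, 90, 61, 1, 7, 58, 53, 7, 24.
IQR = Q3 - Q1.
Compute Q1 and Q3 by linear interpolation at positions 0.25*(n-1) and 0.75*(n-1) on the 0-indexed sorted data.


Sorted: 1, 7, 7, 23, 24, 28, 33, 43, 44, 53, 58, 61, 73, 90, 90, 99
Q1 (25th %ile) = 23.7500
Q3 (75th %ile) = 64.0000
IQR = 64.0000 - 23.7500 = 40.2500

IQR = 40.2500


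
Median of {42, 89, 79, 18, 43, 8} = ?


Sorted: 8, 18, 42, 43, 79, 89
n = 6 (even)
Middle values: 42 and 43
Median = (42+43)/2 = 42.5000

Median = 42.5000


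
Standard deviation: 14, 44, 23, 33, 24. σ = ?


Mean = 27.6000
Variance = 103.4400
SD = sqrt(103.4400) = 10.1705

SD = 10.1705


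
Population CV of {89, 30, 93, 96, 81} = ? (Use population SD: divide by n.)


Mean = 77.8000
SD = 24.4246
CV = (24.4246/77.8000)*100 = 31.3941%

CV = 31.3941%


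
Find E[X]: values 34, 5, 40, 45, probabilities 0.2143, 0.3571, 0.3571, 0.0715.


E[X] = 34*0.2143 + 5*0.3571 + 40*0.3571 + 45*0.0715
= 7.2862 + 1.7855 + 14.2840 + 3.2175
= 26.5732

E[X] = 26.5732


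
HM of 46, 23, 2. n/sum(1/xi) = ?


Sum of reciprocals = 1/46 + 1/23 + 1/2 = 0.565217
HM = 3/0.565217 = 5.3077

HM = 5.3077


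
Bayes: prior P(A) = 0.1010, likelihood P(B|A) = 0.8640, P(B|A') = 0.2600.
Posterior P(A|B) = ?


P(B) = P(B|A)*P(A) + P(B|A')*P(A')
= 0.8640*0.1010 + 0.2600*0.8990
= 0.087264 + 0.233740 = 0.321004
P(A|B) = 0.087264/0.321004 = 0.2718

P(A|B) = 0.2718


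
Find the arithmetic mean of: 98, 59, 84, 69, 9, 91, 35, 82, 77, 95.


Sum = 98 + 59 + 84 + 69 + 9 + 91 + 35 + 82 + 77 + 95 = 699
n = 10
Mean = 699/10 = 69.9000

Mean = 69.9000


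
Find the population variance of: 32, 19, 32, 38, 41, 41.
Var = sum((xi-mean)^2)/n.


Mean = 33.8333
Squared deviations: 3.3611, 220.0278, 3.3611, 17.3611, 51.3611, 51.3611
Sum = 346.8333
Variance = 346.8333/6 = 57.8056

Variance = 57.8056


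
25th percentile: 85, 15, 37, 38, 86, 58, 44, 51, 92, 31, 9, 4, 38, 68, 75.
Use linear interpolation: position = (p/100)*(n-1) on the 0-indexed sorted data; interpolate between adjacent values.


Sorted: 4, 9, 15, 31, 37, 38, 38, 44, 51, 58, 68, 75, 85, 86, 92
n = 15
Index = 25/100 * 14 = 3.5000
Lower = data[3] = 31, Upper = data[4] = 37
P25 = 31 + 0.5000*(6) = 34.0000

P25 = 34.0000


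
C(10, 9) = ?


C(10,9) = 10!/(9! × 1!)
= 3628800/(362880 × 1)
= 10

C(10,9) = 10


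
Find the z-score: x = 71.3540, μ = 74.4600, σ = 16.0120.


z = (71.3540 - 74.4600)/16.0120
= -3.1060/16.0120
= -0.1940

z = -0.1940


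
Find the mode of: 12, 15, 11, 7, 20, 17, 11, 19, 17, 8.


Frequencies: 7:1, 8:1, 11:2, 12:1, 15:1, 17:2, 19:1, 20:1
Max frequency = 2
Mode = 11, 17

Mode = 11, 17


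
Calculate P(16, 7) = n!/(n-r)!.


P(16,7) = 16!/9!
= 20922789888000/362880
= 57657600

P(16,7) = 57657600


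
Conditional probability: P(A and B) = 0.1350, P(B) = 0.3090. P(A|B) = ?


P(A|B) = 0.1350/0.3090 = 0.4369

P(A|B) = 0.4369


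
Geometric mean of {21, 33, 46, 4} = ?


Product = 21 × 33 × 46 × 4 = 127512
GM = 127512^(1/4) = 18.8968

GM = 18.8968


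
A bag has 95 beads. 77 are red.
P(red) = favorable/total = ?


P = 77/95 = 0.8105

P = 0.8105


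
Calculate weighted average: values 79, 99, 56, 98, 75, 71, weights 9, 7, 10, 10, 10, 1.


Numerator = 79*9 + 99*7 + 56*10 + 98*10 + 75*10 + 71*1 = 3765
Denominator = 9 + 7 + 10 + 10 + 10 + 1 = 47
WM = 3765/47 = 80.1064

WM = 80.1064


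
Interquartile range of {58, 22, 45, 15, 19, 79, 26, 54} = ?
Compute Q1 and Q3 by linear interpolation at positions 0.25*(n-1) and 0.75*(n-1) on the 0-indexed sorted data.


Sorted: 15, 19, 22, 26, 45, 54, 58, 79
Q1 (25th %ile) = 21.2500
Q3 (75th %ile) = 55.0000
IQR = 55.0000 - 21.2500 = 33.7500

IQR = 33.7500


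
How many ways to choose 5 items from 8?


C(8,5) = 8!/(5! × 3!)
= 40320/(120 × 6)
= 56

C(8,5) = 56


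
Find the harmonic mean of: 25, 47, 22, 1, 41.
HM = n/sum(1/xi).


Sum of reciprocals = 1/25 + 1/47 + 1/22 + 1/1 + 1/41 = 1.131121
HM = 5/1.131121 = 4.4204

HM = 4.4204


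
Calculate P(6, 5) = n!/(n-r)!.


P(6,5) = 6!/1!
= 720/1
= 720

P(6,5) = 720


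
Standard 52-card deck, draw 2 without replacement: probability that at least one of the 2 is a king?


P(at least one) = 1 - P(none)
P(none) = (48/52) × (47/51) = 0.850679
P(at least one) = 1 - 0.850679 = 0.1493

P = 0.1493


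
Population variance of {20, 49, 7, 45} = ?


Mean = 30.2500
Squared deviations: 105.0625, 351.5625, 540.5625, 217.5625
Sum = 1214.7500
Variance = 1214.7500/4 = 303.6875

Variance = 303.6875


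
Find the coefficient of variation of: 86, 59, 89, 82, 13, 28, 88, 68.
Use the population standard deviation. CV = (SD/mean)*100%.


Mean = 64.1250
SD = 27.2646
CV = (27.2646/64.1250)*100 = 42.5179%

CV = 42.5179%


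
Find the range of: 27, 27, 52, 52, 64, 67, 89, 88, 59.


Max = 89, Min = 27
Range = 89 - 27 = 62

Range = 62


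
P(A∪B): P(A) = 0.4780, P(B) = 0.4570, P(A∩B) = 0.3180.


P(A∪B) = 0.4780 + 0.4570 - 0.3180
= 0.9350 - 0.3180
= 0.6170

P(A∪B) = 0.6170


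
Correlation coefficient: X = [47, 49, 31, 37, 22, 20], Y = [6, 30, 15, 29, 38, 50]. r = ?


Mean X = 34.3333, Mean Y = 28.0000
SD X = 11.190274, SD Y = 14.387495
Cov = -107.000000
r = -107.000000/(11.190274*14.387495) = -0.6646

r = -0.6646


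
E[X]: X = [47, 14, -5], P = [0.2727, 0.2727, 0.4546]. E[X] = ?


E[X] = 47*0.2727 + 14*0.2727 - 5*0.4546
= 12.8169 + 3.8178 - 2.2730
= 14.3617

E[X] = 14.3617


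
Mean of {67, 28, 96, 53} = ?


Sum = 67 + 28 + 96 + 53 = 244
n = 4
Mean = 244/4 = 61.0000

Mean = 61.0000


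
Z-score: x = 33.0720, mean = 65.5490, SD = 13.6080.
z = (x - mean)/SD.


z = (33.0720 - 65.5490)/13.6080
= -32.4770/13.6080
= -2.3866

z = -2.3866


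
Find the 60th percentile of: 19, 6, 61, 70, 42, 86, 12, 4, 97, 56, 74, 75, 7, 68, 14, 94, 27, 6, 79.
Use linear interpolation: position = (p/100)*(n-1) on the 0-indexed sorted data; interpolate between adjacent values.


Sorted: 4, 6, 6, 7, 12, 14, 19, 27, 42, 56, 61, 68, 70, 74, 75, 79, 86, 94, 97
n = 19
Index = 60/100 * 18 = 10.8000
Lower = data[10] = 61, Upper = data[11] = 68
P60 = 61 + 0.8000*(7) = 66.6000

P60 = 66.6000


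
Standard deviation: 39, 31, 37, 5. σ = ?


Mean = 28.0000
Variance = 185.0000
SD = sqrt(185.0000) = 13.6015

SD = 13.6015


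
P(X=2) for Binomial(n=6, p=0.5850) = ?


C(6,2) = 15
p^2 = 0.342225
(1-p)^4 = 0.029661
P = 15 * 0.342225 * 0.029661 = 0.1523

P(X=2) = 0.1523


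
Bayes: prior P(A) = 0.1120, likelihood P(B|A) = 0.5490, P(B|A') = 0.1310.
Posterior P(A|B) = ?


P(B) = P(B|A)*P(A) + P(B|A')*P(A')
= 0.5490*0.1120 + 0.1310*0.8880
= 0.061488 + 0.116328 = 0.177816
P(A|B) = 0.061488/0.177816 = 0.3458

P(A|B) = 0.3458


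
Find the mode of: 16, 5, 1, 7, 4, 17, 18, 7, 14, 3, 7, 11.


Frequencies: 1:1, 3:1, 4:1, 5:1, 7:3, 11:1, 14:1, 16:1, 17:1, 18:1
Max frequency = 3
Mode = 7

Mode = 7


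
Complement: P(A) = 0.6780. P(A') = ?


P(not A) = 1 - 0.6780 = 0.3220

P(not A) = 0.3220


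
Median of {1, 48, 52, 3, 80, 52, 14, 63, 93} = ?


Sorted: 1, 3, 14, 48, 52, 52, 63, 80, 93
n = 9 (odd)
Middle value = 52

Median = 52


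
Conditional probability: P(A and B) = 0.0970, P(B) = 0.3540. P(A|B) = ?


P(A|B) = 0.0970/0.3540 = 0.2740

P(A|B) = 0.2740


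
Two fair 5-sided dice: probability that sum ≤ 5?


Total outcomes = 5×5 = 25
Favorable (sum ≤ 5): 10
P = 10/25 = 0.4000

P = 0.4000


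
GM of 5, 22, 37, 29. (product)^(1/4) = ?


Product = 5 × 22 × 37 × 29 = 118030
GM = 118030^(1/4) = 18.5352

GM = 18.5352


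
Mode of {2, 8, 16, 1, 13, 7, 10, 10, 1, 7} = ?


Frequencies: 1:2, 2:1, 7:2, 8:1, 10:2, 13:1, 16:1
Max frequency = 2
Mode = 1, 7, 10

Mode = 1, 7, 10


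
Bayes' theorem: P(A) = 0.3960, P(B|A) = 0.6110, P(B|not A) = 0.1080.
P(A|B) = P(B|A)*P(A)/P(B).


P(B) = P(B|A)*P(A) + P(B|A')*P(A')
= 0.6110*0.3960 + 0.1080*0.6040
= 0.241956 + 0.065232 = 0.307188
P(A|B) = 0.241956/0.307188 = 0.7876

P(A|B) = 0.7876


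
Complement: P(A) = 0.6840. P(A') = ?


P(not A) = 1 - 0.6840 = 0.3160

P(not A) = 0.3160


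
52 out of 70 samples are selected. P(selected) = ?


P = 52/70 = 0.7429

P = 0.7429


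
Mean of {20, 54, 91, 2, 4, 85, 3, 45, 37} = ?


Sum = 20 + 54 + 91 + 2 + 4 + 85 + 3 + 45 + 37 = 341
n = 9
Mean = 341/9 = 37.8889

Mean = 37.8889


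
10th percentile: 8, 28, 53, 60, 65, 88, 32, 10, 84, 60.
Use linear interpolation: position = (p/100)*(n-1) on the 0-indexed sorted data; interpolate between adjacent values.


Sorted: 8, 10, 28, 32, 53, 60, 60, 65, 84, 88
n = 10
Index = 10/100 * 9 = 0.9000
Lower = data[0] = 8, Upper = data[1] = 10
P10 = 8 + 0.9000*(2) = 9.8000

P10 = 9.8000


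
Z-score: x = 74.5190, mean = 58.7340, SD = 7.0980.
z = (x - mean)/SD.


z = (74.5190 - 58.7340)/7.0980
= 15.7850/7.0980
= 2.2239

z = 2.2239


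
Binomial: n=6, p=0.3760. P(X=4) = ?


C(6,4) = 15
p^4 = 0.019987
(1-p)^2 = 0.389376
P = 15 * 0.019987 * 0.389376 = 0.1167

P(X=4) = 0.1167


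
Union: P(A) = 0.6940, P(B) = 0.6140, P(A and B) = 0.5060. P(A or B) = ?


P(A∪B) = 0.6940 + 0.6140 - 0.5060
= 1.3080 - 0.5060
= 0.8020

P(A∪B) = 0.8020


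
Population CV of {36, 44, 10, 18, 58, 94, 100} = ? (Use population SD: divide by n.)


Mean = 51.4286
SD = 32.3854
CV = (32.3854/51.4286)*100 = 62.9717%

CV = 62.9717%


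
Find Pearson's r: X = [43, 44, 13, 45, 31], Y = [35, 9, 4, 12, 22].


Mean X = 35.2000, Mean Y = 16.4000
SD X = 12.204917, SD Y = 11.001818
Cov = 57.720000
r = 57.720000/(12.204917*11.001818) = 0.4299

r = 0.4299


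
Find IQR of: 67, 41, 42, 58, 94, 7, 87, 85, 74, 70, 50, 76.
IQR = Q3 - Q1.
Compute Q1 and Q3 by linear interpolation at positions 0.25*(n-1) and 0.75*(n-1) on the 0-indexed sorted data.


Sorted: 7, 41, 42, 50, 58, 67, 70, 74, 76, 85, 87, 94
Q1 (25th %ile) = 48.0000
Q3 (75th %ile) = 78.2500
IQR = 78.2500 - 48.0000 = 30.2500

IQR = 30.2500


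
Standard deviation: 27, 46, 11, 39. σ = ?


Mean = 30.7500
Variance = 176.1875
SD = sqrt(176.1875) = 13.2736

SD = 13.2736


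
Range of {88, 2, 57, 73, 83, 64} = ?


Max = 88, Min = 2
Range = 88 - 2 = 86

Range = 86


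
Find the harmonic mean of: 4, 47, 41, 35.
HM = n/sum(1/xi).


Sum of reciprocals = 1/4 + 1/47 + 1/41 + 1/35 = 0.324238
HM = 4/0.324238 = 12.3366

HM = 12.3366


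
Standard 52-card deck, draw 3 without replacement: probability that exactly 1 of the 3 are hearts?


Hypergeometric: P(X=1) = C(13,1)·C(39,2) / C(52,3)
= 13 × 741 / 22100
= 9633/22100 = 0.4359

P = 0.4359


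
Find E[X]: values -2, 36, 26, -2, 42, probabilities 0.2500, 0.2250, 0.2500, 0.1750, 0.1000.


E[X] = -2*0.2500 + 36*0.2250 + 26*0.2500 - 2*0.1750 + 42*0.1000
= -0.5000 + 8.1000 + 6.5000 - 0.3500 + 4.2000
= 17.9500

E[X] = 17.9500


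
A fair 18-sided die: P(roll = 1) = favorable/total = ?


Favorable outcomes (roll = 1): 1
Total outcomes = 18
P = 1/18 = 0.0556

P = 0.0556


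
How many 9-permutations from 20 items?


P(20,9) = 20!/11!
= 2432902008176640000/39916800
= 60949324800

P(20,9) = 60949324800


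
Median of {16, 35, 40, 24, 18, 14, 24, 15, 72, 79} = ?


Sorted: 14, 15, 16, 18, 24, 24, 35, 40, 72, 79
n = 10 (even)
Middle values: 24 and 24
Median = (24+24)/2 = 24.0000

Median = 24.0000


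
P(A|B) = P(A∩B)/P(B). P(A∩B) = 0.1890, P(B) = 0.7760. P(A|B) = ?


P(A|B) = 0.1890/0.7760 = 0.2436

P(A|B) = 0.2436


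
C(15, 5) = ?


C(15,5) = 15!/(5! × 10!)
= 1307674368000/(120 × 3628800)
= 3003

C(15,5) = 3003


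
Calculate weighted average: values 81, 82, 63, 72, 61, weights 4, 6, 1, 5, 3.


Numerator = 81*4 + 82*6 + 63*1 + 72*5 + 61*3 = 1422
Denominator = 4 + 6 + 1 + 5 + 3 = 19
WM = 1422/19 = 74.8421

WM = 74.8421


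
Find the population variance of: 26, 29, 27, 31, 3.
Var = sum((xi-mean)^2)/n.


Mean = 23.2000
Squared deviations: 7.8400, 33.6400, 14.4400, 60.8400, 408.0400
Sum = 524.8000
Variance = 524.8000/5 = 104.9600

Variance = 104.9600


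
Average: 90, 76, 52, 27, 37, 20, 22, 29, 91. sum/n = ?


Sum = 90 + 76 + 52 + 27 + 37 + 20 + 22 + 29 + 91 = 444
n = 9
Mean = 444/9 = 49.3333

Mean = 49.3333


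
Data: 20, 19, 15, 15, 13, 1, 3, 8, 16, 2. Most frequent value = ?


Frequencies: 1:1, 2:1, 3:1, 8:1, 13:1, 15:2, 16:1, 19:1, 20:1
Max frequency = 2
Mode = 15

Mode = 15


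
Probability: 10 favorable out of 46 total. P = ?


P = 10/46 = 0.2174

P = 0.2174


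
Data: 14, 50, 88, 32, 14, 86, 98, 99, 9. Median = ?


Sorted: 9, 14, 14, 32, 50, 86, 88, 98, 99
n = 9 (odd)
Middle value = 50

Median = 50


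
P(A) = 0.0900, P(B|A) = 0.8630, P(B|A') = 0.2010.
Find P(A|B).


P(B) = P(B|A)*P(A) + P(B|A')*P(A')
= 0.8630*0.0900 + 0.2010*0.9100
= 0.077670 + 0.182910 = 0.260580
P(A|B) = 0.077670/0.260580 = 0.2981

P(A|B) = 0.2981


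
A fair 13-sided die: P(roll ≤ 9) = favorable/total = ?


Favorable outcomes (roll ≤ 9): 9
Total outcomes = 13
P = 9/13 = 0.6923

P = 0.6923


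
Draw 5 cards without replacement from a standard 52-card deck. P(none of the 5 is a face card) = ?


P(no face cards) = (40/52) × (39/51) × (38/50) × (37/49) × (36/48)
= 0.2532

P = 0.2532


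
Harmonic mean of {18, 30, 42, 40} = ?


Sum of reciprocals = 1/18 + 1/30 + 1/42 + 1/40 = 0.137698
HM = 4/0.137698 = 29.0490

HM = 29.0490


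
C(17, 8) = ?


C(17,8) = 17!/(8! × 9!)
= 355687428096000/(40320 × 362880)
= 24310

C(17,8) = 24310


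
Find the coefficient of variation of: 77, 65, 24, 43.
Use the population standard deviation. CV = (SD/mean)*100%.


Mean = 52.2500
SD = 20.3639
CV = (20.3639/52.2500)*100 = 38.9739%

CV = 38.9739%


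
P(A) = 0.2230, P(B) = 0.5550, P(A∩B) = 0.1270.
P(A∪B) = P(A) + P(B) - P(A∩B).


P(A∪B) = 0.2230 + 0.5550 - 0.1270
= 0.7780 - 0.1270
= 0.6510

P(A∪B) = 0.6510


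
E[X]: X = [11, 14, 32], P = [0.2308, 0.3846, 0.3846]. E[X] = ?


E[X] = 11*0.2308 + 14*0.3846 + 32*0.3846
= 2.5388 + 5.3844 + 12.3072
= 20.2304

E[X] = 20.2304


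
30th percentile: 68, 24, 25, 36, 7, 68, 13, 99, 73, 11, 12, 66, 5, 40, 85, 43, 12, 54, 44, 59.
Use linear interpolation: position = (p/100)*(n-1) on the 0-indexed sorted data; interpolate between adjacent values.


Sorted: 5, 7, 11, 12, 12, 13, 24, 25, 36, 40, 43, 44, 54, 59, 66, 68, 68, 73, 85, 99
n = 20
Index = 30/100 * 19 = 5.7000
Lower = data[5] = 13, Upper = data[6] = 24
P30 = 13 + 0.7000*(11) = 20.7000

P30 = 20.7000


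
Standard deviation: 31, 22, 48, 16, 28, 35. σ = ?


Mean = 30.0000
Variance = 102.3333
SD = sqrt(102.3333) = 10.1160

SD = 10.1160


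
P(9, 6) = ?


P(9,6) = 9!/3!
= 362880/6
= 60480

P(9,6) = 60480


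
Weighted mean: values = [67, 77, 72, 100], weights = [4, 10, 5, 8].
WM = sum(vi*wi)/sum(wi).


Numerator = 67*4 + 77*10 + 72*5 + 100*8 = 2198
Denominator = 4 + 10 + 5 + 8 = 27
WM = 2198/27 = 81.4074

WM = 81.4074


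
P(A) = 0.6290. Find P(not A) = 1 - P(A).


P(not A) = 1 - 0.6290 = 0.3710

P(not A) = 0.3710


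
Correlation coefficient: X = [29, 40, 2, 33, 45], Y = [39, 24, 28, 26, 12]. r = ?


Mean X = 29.8000, Mean Y = 25.8000
SD X = 14.958610, SD Y = 8.634813
Cov = -59.840000
r = -59.840000/(14.958610*8.634813) = -0.4633

r = -0.4633


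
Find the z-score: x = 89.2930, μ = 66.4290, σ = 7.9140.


z = (89.2930 - 66.4290)/7.9140
= 22.8640/7.9140
= 2.8891

z = 2.8891


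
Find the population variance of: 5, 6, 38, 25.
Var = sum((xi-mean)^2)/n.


Mean = 18.5000
Squared deviations: 182.2500, 156.2500, 380.2500, 42.2500
Sum = 761.0000
Variance = 761.0000/4 = 190.2500

Variance = 190.2500


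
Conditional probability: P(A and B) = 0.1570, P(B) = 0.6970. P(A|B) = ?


P(A|B) = 0.1570/0.6970 = 0.2253

P(A|B) = 0.2253


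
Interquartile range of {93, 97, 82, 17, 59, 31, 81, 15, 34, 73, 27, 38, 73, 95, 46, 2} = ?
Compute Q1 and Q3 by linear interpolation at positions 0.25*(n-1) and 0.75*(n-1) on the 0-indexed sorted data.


Sorted: 2, 15, 17, 27, 31, 34, 38, 46, 59, 73, 73, 81, 82, 93, 95, 97
Q1 (25th %ile) = 30.0000
Q3 (75th %ile) = 81.2500
IQR = 81.2500 - 30.0000 = 51.2500

IQR = 51.2500


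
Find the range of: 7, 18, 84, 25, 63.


Max = 84, Min = 7
Range = 84 - 7 = 77

Range = 77


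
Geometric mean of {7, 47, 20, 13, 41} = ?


Product = 7 × 47 × 20 × 13 × 41 = 3507140
GM = 3507140^(1/5) = 20.3700

GM = 20.3700


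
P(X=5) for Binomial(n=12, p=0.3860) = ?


C(12,5) = 792
p^5 = 0.008569
(1-p)^7 = 0.032899
P = 792 * 0.008569 * 0.032899 = 0.2233

P(X=5) = 0.2233


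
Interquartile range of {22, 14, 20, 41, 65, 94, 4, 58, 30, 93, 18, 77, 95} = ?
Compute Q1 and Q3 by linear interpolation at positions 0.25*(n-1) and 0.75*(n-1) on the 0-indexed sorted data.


Sorted: 4, 14, 18, 20, 22, 30, 41, 58, 65, 77, 93, 94, 95
Q1 (25th %ile) = 20.0000
Q3 (75th %ile) = 77.0000
IQR = 77.0000 - 20.0000 = 57.0000

IQR = 57.0000


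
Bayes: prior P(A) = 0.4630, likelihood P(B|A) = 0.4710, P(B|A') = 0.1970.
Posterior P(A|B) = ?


P(B) = P(B|A)*P(A) + P(B|A')*P(A')
= 0.4710*0.4630 + 0.1970*0.5370
= 0.218073 + 0.105789 = 0.323862
P(A|B) = 0.218073/0.323862 = 0.6734

P(A|B) = 0.6734


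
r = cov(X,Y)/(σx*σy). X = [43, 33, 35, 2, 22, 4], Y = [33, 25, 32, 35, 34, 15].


Mean X = 23.1667, Mean Y = 29.0000
SD X = 15.528647, SD Y = 7.047458
Cov = 35.166667
r = 35.166667/(15.528647*7.047458) = 0.3213

r = 0.3213


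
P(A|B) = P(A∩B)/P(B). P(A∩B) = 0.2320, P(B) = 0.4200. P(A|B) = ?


P(A|B) = 0.2320/0.4200 = 0.5524

P(A|B) = 0.5524


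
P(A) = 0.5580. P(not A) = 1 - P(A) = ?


P(not A) = 1 - 0.5580 = 0.4420

P(not A) = 0.4420


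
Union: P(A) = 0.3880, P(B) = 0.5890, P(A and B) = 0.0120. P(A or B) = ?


P(A∪B) = 0.3880 + 0.5890 - 0.0120
= 0.9770 - 0.0120
= 0.9650

P(A∪B) = 0.9650


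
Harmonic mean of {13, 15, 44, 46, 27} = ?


Sum of reciprocals = 1/13 + 1/15 + 1/44 + 1/46 + 1/27 = 0.225093
HM = 5/0.225093 = 22.2130

HM = 22.2130


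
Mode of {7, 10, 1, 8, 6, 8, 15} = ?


Frequencies: 1:1, 6:1, 7:1, 8:2, 10:1, 15:1
Max frequency = 2
Mode = 8

Mode = 8


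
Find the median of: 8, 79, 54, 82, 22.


Sorted: 8, 22, 54, 79, 82
n = 5 (odd)
Middle value = 54

Median = 54


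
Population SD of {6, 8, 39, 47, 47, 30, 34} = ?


Mean = 30.1429
Variance = 247.8367
SD = sqrt(247.8367) = 15.7428

SD = 15.7428


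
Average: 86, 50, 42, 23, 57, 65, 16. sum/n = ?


Sum = 86 + 50 + 42 + 23 + 57 + 65 + 16 = 339
n = 7
Mean = 339/7 = 48.4286

Mean = 48.4286


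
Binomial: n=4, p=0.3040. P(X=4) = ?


C(4,4) = 1
p^4 = 0.008541
(1-p)^0 = 1.000000
P = 1 * 0.008541 * 1.000000 = 0.0085

P(X=4) = 0.0085


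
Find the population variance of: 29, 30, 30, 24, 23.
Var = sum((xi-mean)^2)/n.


Mean = 27.2000
Squared deviations: 3.2400, 7.8400, 7.8400, 10.2400, 17.6400
Sum = 46.8000
Variance = 46.8000/5 = 9.3600

Variance = 9.3600


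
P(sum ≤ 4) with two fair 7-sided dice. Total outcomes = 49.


Total outcomes = 7×7 = 49
Favorable (sum ≤ 4): 6
P = 6/49 = 0.1224

P = 0.1224


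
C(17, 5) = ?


C(17,5) = 17!/(5! × 12!)
= 355687428096000/(120 × 479001600)
= 6188

C(17,5) = 6188


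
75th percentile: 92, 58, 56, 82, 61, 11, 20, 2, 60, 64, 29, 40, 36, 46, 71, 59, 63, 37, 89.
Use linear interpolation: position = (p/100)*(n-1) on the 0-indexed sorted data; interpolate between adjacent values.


Sorted: 2, 11, 20, 29, 36, 37, 40, 46, 56, 58, 59, 60, 61, 63, 64, 71, 82, 89, 92
n = 19
Index = 75/100 * 18 = 13.5000
Lower = data[13] = 63, Upper = data[14] = 64
P75 = 63 + 0.5000*(1) = 63.5000

P75 = 63.5000


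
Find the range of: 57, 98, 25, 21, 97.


Max = 98, Min = 21
Range = 98 - 21 = 77

Range = 77


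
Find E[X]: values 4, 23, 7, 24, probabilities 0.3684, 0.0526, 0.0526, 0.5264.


E[X] = 4*0.3684 + 23*0.0526 + 7*0.0526 + 24*0.5264
= 1.4736 + 1.2098 + 0.3682 + 12.6336
= 15.6852

E[X] = 15.6852


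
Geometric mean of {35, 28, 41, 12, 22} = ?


Product = 35 × 28 × 41 × 12 × 22 = 10607520
GM = 10607520^(1/5) = 25.4169

GM = 25.4169


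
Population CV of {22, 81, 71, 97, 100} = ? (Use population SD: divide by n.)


Mean = 74.2000
SD = 28.1666
CV = (28.1666/74.2000)*100 = 37.9604%

CV = 37.9604%


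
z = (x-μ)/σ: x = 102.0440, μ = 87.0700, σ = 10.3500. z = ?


z = (102.0440 - 87.0700)/10.3500
= 14.9740/10.3500
= 1.4468

z = 1.4468


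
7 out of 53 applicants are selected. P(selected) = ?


P = 7/53 = 0.1321

P = 0.1321


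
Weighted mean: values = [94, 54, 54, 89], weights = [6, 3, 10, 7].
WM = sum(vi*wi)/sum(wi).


Numerator = 94*6 + 54*3 + 54*10 + 89*7 = 1889
Denominator = 6 + 3 + 10 + 7 = 26
WM = 1889/26 = 72.6538

WM = 72.6538


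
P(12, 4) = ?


P(12,4) = 12!/8!
= 479001600/40320
= 11880

P(12,4) = 11880


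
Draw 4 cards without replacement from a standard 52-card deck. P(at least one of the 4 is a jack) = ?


P(at least one) = 1 - P(none)
P(none) = (48/52) × (47/51) × (46/50) × (45/49) = 0.718737
P(at least one) = 1 - 0.718737 = 0.2813

P = 0.2813


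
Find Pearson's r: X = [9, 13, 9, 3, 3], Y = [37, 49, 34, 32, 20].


Mean X = 7.4000, Mean Y = 34.4000
SD X = 3.878144, SD Y = 9.308061
Cov = 31.840000
r = 31.840000/(3.878144*9.308061) = 0.8820

r = 0.8820


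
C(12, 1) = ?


C(12,1) = 12!/(1! × 11!)
= 479001600/(1 × 39916800)
= 12

C(12,1) = 12


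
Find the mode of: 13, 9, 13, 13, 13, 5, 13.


Frequencies: 5:1, 9:1, 13:5
Max frequency = 5
Mode = 13

Mode = 13


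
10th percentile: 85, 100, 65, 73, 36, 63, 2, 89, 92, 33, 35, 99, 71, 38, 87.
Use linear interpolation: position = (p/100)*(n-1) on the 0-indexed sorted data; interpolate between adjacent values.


Sorted: 2, 33, 35, 36, 38, 63, 65, 71, 73, 85, 87, 89, 92, 99, 100
n = 15
Index = 10/100 * 14 = 1.4000
Lower = data[1] = 33, Upper = data[2] = 35
P10 = 33 + 0.4000*(2) = 33.8000

P10 = 33.8000


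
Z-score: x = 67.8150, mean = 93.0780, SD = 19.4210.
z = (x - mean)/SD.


z = (67.8150 - 93.0780)/19.4210
= -25.2630/19.4210
= -1.3008

z = -1.3008


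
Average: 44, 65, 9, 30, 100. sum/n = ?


Sum = 44 + 65 + 9 + 30 + 100 = 248
n = 5
Mean = 248/5 = 49.6000

Mean = 49.6000


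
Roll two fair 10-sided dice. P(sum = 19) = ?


Total outcomes = 10×10 = 100
Favorable (sum = 19): 2
P = 2/100 = 0.0200

P = 0.0200


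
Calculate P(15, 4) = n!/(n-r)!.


P(15,4) = 15!/11!
= 1307674368000/39916800
= 32760

P(15,4) = 32760


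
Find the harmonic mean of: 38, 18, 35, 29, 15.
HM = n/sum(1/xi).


Sum of reciprocals = 1/38 + 1/18 + 1/35 + 1/29 + 1/15 = 0.211592
HM = 5/0.211592 = 23.6304

HM = 23.6304


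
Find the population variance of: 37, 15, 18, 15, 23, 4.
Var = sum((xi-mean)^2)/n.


Mean = 18.6667
Squared deviations: 336.1111, 13.4444, 0.4444, 13.4444, 18.7778, 215.1111
Sum = 597.3333
Variance = 597.3333/6 = 99.5556

Variance = 99.5556


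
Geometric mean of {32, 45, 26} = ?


Product = 32 × 45 × 26 = 37440
GM = 37440^(1/3) = 33.4538

GM = 33.4538


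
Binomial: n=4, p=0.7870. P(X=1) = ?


C(4,1) = 4
p^1 = 0.787000
(1-p)^3 = 0.009664
P = 4 * 0.787000 * 0.009664 = 0.0304

P(X=1) = 0.0304


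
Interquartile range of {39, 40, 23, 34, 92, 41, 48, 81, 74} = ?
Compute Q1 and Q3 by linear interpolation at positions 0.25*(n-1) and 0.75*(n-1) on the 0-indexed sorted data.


Sorted: 23, 34, 39, 40, 41, 48, 74, 81, 92
Q1 (25th %ile) = 39.0000
Q3 (75th %ile) = 74.0000
IQR = 74.0000 - 39.0000 = 35.0000

IQR = 35.0000


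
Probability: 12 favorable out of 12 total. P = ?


P = 12/12 = 1.0000

P = 1.0000


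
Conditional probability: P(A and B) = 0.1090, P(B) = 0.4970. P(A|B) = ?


P(A|B) = 0.1090/0.4970 = 0.2193

P(A|B) = 0.2193


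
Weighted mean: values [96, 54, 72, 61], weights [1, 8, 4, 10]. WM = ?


Numerator = 96*1 + 54*8 + 72*4 + 61*10 = 1426
Denominator = 1 + 8 + 4 + 10 = 23
WM = 1426/23 = 62.0000

WM = 62.0000


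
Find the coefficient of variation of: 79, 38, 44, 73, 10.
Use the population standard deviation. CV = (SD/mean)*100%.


Mean = 48.8000
SD = 25.0711
CV = (25.0711/48.8000)*100 = 51.3752%

CV = 51.3752%


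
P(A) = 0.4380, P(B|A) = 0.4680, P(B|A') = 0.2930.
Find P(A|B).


P(B) = P(B|A)*P(A) + P(B|A')*P(A')
= 0.4680*0.4380 + 0.2930*0.5620
= 0.204984 + 0.164666 = 0.369650
P(A|B) = 0.204984/0.369650 = 0.5545

P(A|B) = 0.5545
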